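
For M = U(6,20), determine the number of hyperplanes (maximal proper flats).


Hyperplanes of U(6,20) are flats of rank 5.
In a uniform matroid, these are exactly the (5)-element subsets.
Count = C(20,5) = 15504.

15504


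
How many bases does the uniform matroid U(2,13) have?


Bases of U(2,13) are all 2-element subsets of the 13-element ground set.
Number of bases = C(13,2).
C(13,2) = 13! / (2! * 11!) = 78.

78


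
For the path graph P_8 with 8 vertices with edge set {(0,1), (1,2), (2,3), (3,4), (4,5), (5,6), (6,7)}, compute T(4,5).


A path on 8 vertices is a tree with 7 edges.
T(x,y) = x^(7) for any tree.
T(4,5) = 4^7 = 16384.

16384


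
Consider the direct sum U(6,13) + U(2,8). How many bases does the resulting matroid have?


Bases of a direct sum M1 + M2: |B| = |B(M1)| * |B(M2)|.
|B(U(6,13))| = C(13,6) = 1716.
|B(U(2,8))| = C(8,2) = 28.
Total bases = 1716 * 28 = 48048.

48048


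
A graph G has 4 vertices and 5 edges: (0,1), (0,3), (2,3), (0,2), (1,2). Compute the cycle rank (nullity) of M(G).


Cycle rank (nullity) = |E| - r(M) = |E| - (|V| - c).
|E| = 5, |V| = 4, c = 1.
Nullity = 5 - (4 - 1) = 5 - 3 = 2.

2


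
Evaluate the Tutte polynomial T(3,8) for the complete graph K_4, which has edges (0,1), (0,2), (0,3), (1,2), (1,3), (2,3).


T(K_4; x,y) = x^3 + 3x^2 + 4xy + 2x + y^3 + 3y^2 + 2y.
Substituting x=3, y=8:
= 27 + 27 + 96 + 6 + 512 + 192 + 16
= 876.

876


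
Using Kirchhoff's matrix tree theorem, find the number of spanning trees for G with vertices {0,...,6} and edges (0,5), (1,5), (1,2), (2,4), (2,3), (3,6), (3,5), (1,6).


By Kirchhoff's matrix tree theorem, the number of spanning trees equals
the determinant of any cofactor of the Laplacian matrix L.
G has 7 vertices and 8 edges.
Computing the (6 x 6) cofactor determinant gives 12.

12


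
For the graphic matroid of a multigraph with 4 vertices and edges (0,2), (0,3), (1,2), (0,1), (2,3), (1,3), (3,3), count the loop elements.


In a graphic matroid, a loop is a self-loop edge (u,u) with rank 0.
Examining all 7 edges for self-loops...
Self-loops found: (3,3)
Number of loops = 1.

1


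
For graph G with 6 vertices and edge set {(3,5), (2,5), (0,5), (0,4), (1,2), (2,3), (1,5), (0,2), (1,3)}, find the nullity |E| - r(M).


Cycle rank (nullity) = |E| - r(M) = |E| - (|V| - c).
|E| = 9, |V| = 6, c = 1.
Nullity = 9 - (6 - 1) = 9 - 5 = 4.

4


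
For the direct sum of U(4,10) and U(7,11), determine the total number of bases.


Bases of a direct sum M1 + M2: |B| = |B(M1)| * |B(M2)|.
|B(U(4,10))| = C(10,4) = 210.
|B(U(7,11))| = C(11,7) = 330.
Total bases = 210 * 330 = 69300.

69300


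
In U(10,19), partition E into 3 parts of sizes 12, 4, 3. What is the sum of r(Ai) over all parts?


r(Ai) = min(|Ai|, 10) for each part.
Sum = min(12,10) + min(4,10) + min(3,10)
    = 10 + 4 + 3
    = 17.

17


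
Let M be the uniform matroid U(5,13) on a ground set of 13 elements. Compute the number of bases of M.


Bases of U(5,13) are all 5-element subsets of the 13-element ground set.
Number of bases = C(13,5).
C(13,5) = 13! / (5! * 8!) = 1287.

1287


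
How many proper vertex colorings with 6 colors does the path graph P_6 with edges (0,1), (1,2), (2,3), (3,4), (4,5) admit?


P(P_6, k) = k * (k-1)^(5).
P(6) = 6 * 5^5 = 6 * 3125 = 18750.

18750


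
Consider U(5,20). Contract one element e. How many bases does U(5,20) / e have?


Contracting e from U(5,20) gives U(4,19).
Bases of U(4,19) = (19 choose 4) = 3876.

3876


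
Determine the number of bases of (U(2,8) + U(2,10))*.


(M1+M2)* = M1* + M2*.
M1* = U(6,8), bases: C(8,6) = 28.
M2* = U(8,10), bases: C(10,8) = 45.
|B(M*)| = 28 * 45 = 1260.

1260


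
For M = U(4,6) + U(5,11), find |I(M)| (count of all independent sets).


For a direct sum, |I(M1+M2)| = |I(M1)| * |I(M2)|.
|I(U(4,6))| = sum C(6,k) for k=0..4 = 57.
|I(U(5,11))| = sum C(11,k) for k=0..5 = 1024.
Total = 57 * 1024 = 58368.

58368


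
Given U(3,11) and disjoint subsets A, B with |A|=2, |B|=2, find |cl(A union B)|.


|A union B| = 2 + 2 = 4 (disjoint).
In U(3,11), cl(S) = S if |S| < 3, else cl(S) = E.
Since 4 >= 3, cl(A union B) = E.
|cl(A union B)| = 11.

11


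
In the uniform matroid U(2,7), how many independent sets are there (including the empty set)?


Independent sets of U(2,7) are all subsets of size <= 2.
Count = C(7,0) + C(7,1) + C(7,2)
     = 1 + 7 + 21
     = 29.

29


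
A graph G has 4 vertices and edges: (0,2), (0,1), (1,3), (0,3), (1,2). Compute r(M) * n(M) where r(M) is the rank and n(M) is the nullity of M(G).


r(M) = |V| - c = 4 - 1 = 3.
nullity = |E| - r(M) = 5 - 3 = 2.
Product = 3 * 2 = 6.

6


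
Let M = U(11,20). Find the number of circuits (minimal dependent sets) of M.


In U(11,20), circuits are the (12)-element subsets.
Any set of 12 elements is dependent, and removing any one element gives
an independent set of size 11, so it is a minimal dependent set.
Number of circuits = (20 choose 12) = 125970.

125970


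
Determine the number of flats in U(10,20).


Flats of U(10,20): every subset of size < 10 is a flat, plus E itself.
Count = C(20,0) + C(20,1) + C(20,2) + C(20,3) + C(20,4) + C(20,5) + C(20,6) + C(20,7) + C(20,8) + C(20,9) + 1
     = 1 + 20 + 190 + 1140 + 4845 + 15504 + 38760 + 77520 + 125970 + 167960 + 1
     = 431911.

431911


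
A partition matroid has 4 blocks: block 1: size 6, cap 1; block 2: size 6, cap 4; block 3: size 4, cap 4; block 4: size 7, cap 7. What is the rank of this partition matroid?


Rank of a partition matroid = sum of min(|Si|, ci) for each block.
= min(6,1) + min(6,4) + min(4,4) + min(7,7)
= 1 + 4 + 4 + 7
= 16.

16


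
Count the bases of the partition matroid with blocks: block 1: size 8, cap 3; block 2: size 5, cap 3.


A basis picks exactly ci elements from block i.
Number of bases = product of C(|Si|, ci).
= C(8,3) * C(5,3)
= 56 * 10
= 560.

560


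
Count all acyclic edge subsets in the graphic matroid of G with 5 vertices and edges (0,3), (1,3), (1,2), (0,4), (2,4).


An independent set in a graphic matroid is an acyclic edge subset.
G has 5 vertices and 5 edges.
Enumerate all 2^5 = 32 subsets, checking for acyclicity.
Total independent sets = 31.

31


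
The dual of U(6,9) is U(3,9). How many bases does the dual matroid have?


The dual of U(r,n) is U(n-r, n) = U(3,9).
Bases of U(3,9) are all (3)-element subsets.
|B(M*)| = (9 choose 3) = 84.

84


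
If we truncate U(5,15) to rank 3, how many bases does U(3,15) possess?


Truncating U(5,15) to rank 3 gives U(3,15).
Bases of U(3,15) are all 3-element subsets of 15 elements.
Number of bases = C(15,3) = 15! / (3! * 12!) = 455.

455


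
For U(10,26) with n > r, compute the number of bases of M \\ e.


Deleting e from U(10,26) gives U(10,25) since n > r.
Bases of U(10,25) = C(25,10) = 25! / (10! * 15!) = 3268760.

3268760


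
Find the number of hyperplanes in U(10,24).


Hyperplanes of U(10,24) are flats of rank 9.
In a uniform matroid, these are exactly the (9)-element subsets.
Count = C(24,9) = 1307504.

1307504


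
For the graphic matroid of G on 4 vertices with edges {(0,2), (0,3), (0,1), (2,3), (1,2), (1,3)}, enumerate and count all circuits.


A circuit in a graphic matroid = edge set of a simple cycle.
G has 4 vertices and 6 edges.
Enumerating all minimal edge subsets forming cycles...
Total circuits found: 7.

7


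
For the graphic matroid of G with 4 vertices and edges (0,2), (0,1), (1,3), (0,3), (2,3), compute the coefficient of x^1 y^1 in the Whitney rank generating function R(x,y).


R(x,y) = sum over A in 2^E of x^(r(E)-r(A)) * y^(|A|-r(A)).
G has 4 vertices, 5 edges. r(E) = 3.
Enumerate all 2^5 = 32 subsets.
Count subsets with r(E)-r(A)=1 and |A|-r(A)=1: 2.

2


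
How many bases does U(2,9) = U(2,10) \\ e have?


Deleting e from U(2,10) gives U(2,9) since n > r.
Bases of U(2,9) = C(9,2) = 9! / (2! * 7!) = 36.

36


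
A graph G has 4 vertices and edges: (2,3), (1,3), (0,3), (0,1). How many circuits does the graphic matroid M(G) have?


A circuit in a graphic matroid = edge set of a simple cycle.
G has 4 vertices and 4 edges.
Enumerating all minimal edge subsets forming cycles...
Total circuits found: 1.

1


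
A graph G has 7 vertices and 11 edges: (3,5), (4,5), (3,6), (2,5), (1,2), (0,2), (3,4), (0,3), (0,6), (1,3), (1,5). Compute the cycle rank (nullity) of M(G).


Cycle rank (nullity) = |E| - r(M) = |E| - (|V| - c).
|E| = 11, |V| = 7, c = 1.
Nullity = 11 - (7 - 1) = 11 - 6 = 5.

5


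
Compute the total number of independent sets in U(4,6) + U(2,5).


For a direct sum, |I(M1+M2)| = |I(M1)| * |I(M2)|.
|I(U(4,6))| = sum C(6,k) for k=0..4 = 57.
|I(U(2,5))| = sum C(5,k) for k=0..2 = 16.
Total = 57 * 16 = 912.

912


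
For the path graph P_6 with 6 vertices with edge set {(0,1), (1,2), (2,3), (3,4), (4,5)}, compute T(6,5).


A path on 6 vertices is a tree with 5 edges.
T(x,y) = x^(5) for any tree.
T(6,5) = 6^5 = 7776.

7776


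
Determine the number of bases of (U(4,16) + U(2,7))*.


(M1+M2)* = M1* + M2*.
M1* = U(12,16), bases: C(16,12) = 1820.
M2* = U(5,7), bases: C(7,5) = 21.
|B(M*)| = 1820 * 21 = 38220.

38220


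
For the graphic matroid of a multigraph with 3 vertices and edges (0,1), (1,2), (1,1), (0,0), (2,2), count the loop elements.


In a graphic matroid, a loop is a self-loop edge (u,u) with rank 0.
Examining all 5 edges for self-loops...
Self-loops found: (1,1), (0,0), (2,2)
Number of loops = 3.

3


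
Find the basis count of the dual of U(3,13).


The dual of U(r,n) is U(n-r, n) = U(10,13).
Bases of U(10,13) are all (10)-element subsets.
|B(M*)| = C(13,10) = 286.

286


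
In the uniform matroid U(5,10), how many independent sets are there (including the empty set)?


Independent sets of U(5,10) are all subsets of size <= 5.
Count = (10 choose 0) + (10 choose 1) + (10 choose 2) + (10 choose 3) + (10 choose 4) + (10 choose 5)
     = 1 + 10 + 45 + 120 + 210 + 252
     = 638.

638


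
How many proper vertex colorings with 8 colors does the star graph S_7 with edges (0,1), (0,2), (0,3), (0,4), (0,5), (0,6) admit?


P(tree, k) = k * (k-1)^(6) for any tree on 7 vertices.
P(8) = 8 * 7^6 = 8 * 117649 = 941192.

941192


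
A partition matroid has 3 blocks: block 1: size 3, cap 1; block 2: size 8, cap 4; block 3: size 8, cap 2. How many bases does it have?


A basis picks exactly ci elements from block i.
Number of bases = product of C(|Si|, ci).
= C(3,1) * C(8,4) * C(8,2)
= 3 * 70 * 28
= 5880.

5880


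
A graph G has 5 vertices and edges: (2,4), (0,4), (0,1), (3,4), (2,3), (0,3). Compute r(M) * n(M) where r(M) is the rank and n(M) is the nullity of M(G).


r(M) = |V| - c = 5 - 1 = 4.
nullity = |E| - r(M) = 6 - 4 = 2.
Product = 4 * 2 = 8.

8


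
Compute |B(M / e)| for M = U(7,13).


Contracting e from U(7,13) gives U(6,12).
Bases of U(6,12) = C(12,6) = 924.

924


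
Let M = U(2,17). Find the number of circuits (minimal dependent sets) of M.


In U(2,17), circuits are the (3)-element subsets.
Any set of 3 elements is dependent, and removing any one element gives
an independent set of size 2, so it is a minimal dependent set.
Number of circuits = (17 choose 3) = 680.

680


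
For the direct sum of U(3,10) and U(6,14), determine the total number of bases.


Bases of a direct sum M1 + M2: |B| = |B(M1)| * |B(M2)|.
|B(U(3,10))| = C(10,3) = 120.
|B(U(6,14))| = C(14,6) = 3003.
Total bases = 120 * 3003 = 360360.

360360


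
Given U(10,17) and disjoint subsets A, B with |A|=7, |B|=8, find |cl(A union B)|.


|A union B| = 7 + 8 = 15 (disjoint).
In U(10,17), cl(S) = S if |S| < 10, else cl(S) = E.
Since 15 >= 10, cl(A union B) = E.
|cl(A union B)| = 17.

17


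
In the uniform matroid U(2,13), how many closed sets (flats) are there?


Flats of U(2,13): every subset of size < 2 is a flat, plus E itself.
Count = C(13,0) + C(13,1) + 1
     = 1 + 13 + 1
     = 15.

15


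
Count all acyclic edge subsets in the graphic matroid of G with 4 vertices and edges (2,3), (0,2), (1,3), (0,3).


An independent set in a graphic matroid is an acyclic edge subset.
G has 4 vertices and 4 edges.
Enumerate all 2^4 = 16 subsets, checking for acyclicity.
Total independent sets = 14.

14


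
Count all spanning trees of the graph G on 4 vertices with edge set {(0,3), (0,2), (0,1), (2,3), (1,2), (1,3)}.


By Kirchhoff's matrix tree theorem, the number of spanning trees equals
the determinant of any cofactor of the Laplacian matrix L.
G has 4 vertices and 6 edges.
Computing the (3 x 3) cofactor determinant gives 16.

16


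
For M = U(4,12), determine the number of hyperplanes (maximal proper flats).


Hyperplanes of U(4,12) are flats of rank 3.
In a uniform matroid, these are exactly the (3)-element subsets.
Count = C(12,3) = (12 * 11 * 10) / (1 * 2 * 3) = 220.

220


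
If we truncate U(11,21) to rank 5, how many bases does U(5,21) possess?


Truncating U(11,21) to rank 5 gives U(5,21).
Bases of U(5,21) are all 5-element subsets of 21 elements.
Number of bases = C(21,5) = 21! / (5! * 16!) = 20349.

20349


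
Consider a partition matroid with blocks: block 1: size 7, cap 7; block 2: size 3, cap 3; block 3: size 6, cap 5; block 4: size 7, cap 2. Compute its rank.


Rank of a partition matroid = sum of min(|Si|, ci) for each block.
= min(7,7) + min(3,3) + min(6,5) + min(7,2)
= 7 + 3 + 5 + 2
= 17.

17


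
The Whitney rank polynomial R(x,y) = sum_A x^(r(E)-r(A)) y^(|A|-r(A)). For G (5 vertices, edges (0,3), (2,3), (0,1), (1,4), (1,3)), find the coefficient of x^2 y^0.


R(x,y) = sum over A in 2^E of x^(r(E)-r(A)) * y^(|A|-r(A)).
G has 5 vertices, 5 edges. r(E) = 4.
Enumerate all 2^5 = 32 subsets.
Count subsets with r(E)-r(A)=2 and |A|-r(A)=0: 10.

10


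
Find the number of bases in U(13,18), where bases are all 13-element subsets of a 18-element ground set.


Bases of U(13,18) are all 13-element subsets of the 18-element ground set.
Number of bases = C(18,13).
C(18,13) = 18! / (13! * 5!) = 8568.

8568


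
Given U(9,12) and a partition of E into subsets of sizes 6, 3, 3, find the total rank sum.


r(Ai) = min(|Ai|, 9) for each part.
Sum = min(6,9) + min(3,9) + min(3,9)
    = 6 + 3 + 3
    = 12.

12


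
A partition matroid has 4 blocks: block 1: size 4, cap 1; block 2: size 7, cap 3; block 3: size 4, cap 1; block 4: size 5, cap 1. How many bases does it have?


A basis picks exactly ci elements from block i.
Number of bases = product of C(|Si|, ci).
= C(4,1) * C(7,3) * C(4,1) * C(5,1)
= 4 * 35 * 4 * 5
= 2800.

2800


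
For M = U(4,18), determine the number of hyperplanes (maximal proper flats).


Hyperplanes of U(4,18) are flats of rank 3.
In a uniform matroid, these are exactly the (3)-element subsets.
Count = C(18,3) = 18! / (3! * 15!) = 816.

816


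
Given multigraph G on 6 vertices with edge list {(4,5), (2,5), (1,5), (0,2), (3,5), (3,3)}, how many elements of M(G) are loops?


In a graphic matroid, a loop is a self-loop edge (u,u) with rank 0.
Examining all 6 edges for self-loops...
Self-loops found: (3,3)
Number of loops = 1.

1


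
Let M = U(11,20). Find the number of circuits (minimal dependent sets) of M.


In U(11,20), circuits are the (12)-element subsets.
Any set of 12 elements is dependent, and removing any one element gives
an independent set of size 11, so it is a minimal dependent set.
Number of circuits = (20 choose 12) = 125970.

125970


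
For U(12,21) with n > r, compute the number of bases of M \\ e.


Deleting e from U(12,21) gives U(12,20) since n > r.
Bases of U(12,20) = C(20,12) = 20! / (12! * 8!) = 125970.

125970


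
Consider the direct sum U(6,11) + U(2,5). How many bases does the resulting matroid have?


Bases of a direct sum M1 + M2: |B| = |B(M1)| * |B(M2)|.
|B(U(6,11))| = C(11,6) = 462.
|B(U(2,5))| = C(5,2) = 10.
Total bases = 462 * 10 = 4620.

4620


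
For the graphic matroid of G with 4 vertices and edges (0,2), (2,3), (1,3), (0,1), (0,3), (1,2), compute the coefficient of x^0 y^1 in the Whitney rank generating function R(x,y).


R(x,y) = sum over A in 2^E of x^(r(E)-r(A)) * y^(|A|-r(A)).
G has 4 vertices, 6 edges. r(E) = 3.
Enumerate all 2^6 = 64 subsets.
Count subsets with r(E)-r(A)=0 and |A|-r(A)=1: 15.

15


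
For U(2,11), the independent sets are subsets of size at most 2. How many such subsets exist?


Independent sets of U(2,11) are all subsets of size <= 2.
Count = C(11,0) + C(11,1) + C(11,2)
     = 1 + 11 + 55
     = 67.

67


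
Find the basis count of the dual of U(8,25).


The dual of U(r,n) is U(n-r, n) = U(17,25).
Bases of U(17,25) are all (17)-element subsets.
|B(M*)| = C(25,17) = 25! / (17! * 8!) = 1081575.

1081575


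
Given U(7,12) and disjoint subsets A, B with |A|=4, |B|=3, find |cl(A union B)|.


|A union B| = 4 + 3 = 7 (disjoint).
In U(7,12), cl(S) = S if |S| < 7, else cl(S) = E.
Since 7 >= 7, cl(A union B) = E.
|cl(A union B)| = 12.

12


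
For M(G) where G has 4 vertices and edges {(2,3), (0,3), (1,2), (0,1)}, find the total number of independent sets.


An independent set in a graphic matroid is an acyclic edge subset.
G has 4 vertices and 4 edges.
Enumerate all 2^4 = 16 subsets, checking for acyclicity.
Total independent sets = 15.

15


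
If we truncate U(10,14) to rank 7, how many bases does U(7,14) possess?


Truncating U(10,14) to rank 7 gives U(7,14).
Bases of U(7,14) are all 7-element subsets of 14 elements.
Number of bases = C(14,7) = 3432.

3432


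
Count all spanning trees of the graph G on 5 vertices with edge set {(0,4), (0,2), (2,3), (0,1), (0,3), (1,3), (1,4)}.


By Kirchhoff's matrix tree theorem, the number of spanning trees equals
the determinant of any cofactor of the Laplacian matrix L.
G has 5 vertices and 7 edges.
Computing the (4 x 4) cofactor determinant gives 21.

21


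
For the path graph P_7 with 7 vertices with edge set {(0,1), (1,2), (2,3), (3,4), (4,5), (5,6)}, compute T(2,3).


A path on 7 vertices is a tree with 6 edges.
T(x,y) = x^(6) for any tree.
T(2,3) = 2^6 = 64.

64


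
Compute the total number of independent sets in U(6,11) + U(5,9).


For a direct sum, |I(M1+M2)| = |I(M1)| * |I(M2)|.
|I(U(6,11))| = sum C(11,k) for k=0..6 = 1486.
|I(U(5,9))| = sum C(9,k) for k=0..5 = 382.
Total = 1486 * 382 = 567652.

567652


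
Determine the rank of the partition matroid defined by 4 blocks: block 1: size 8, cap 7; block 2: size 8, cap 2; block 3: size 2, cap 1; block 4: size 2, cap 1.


Rank of a partition matroid = sum of min(|Si|, ci) for each block.
= min(8,7) + min(8,2) + min(2,1) + min(2,1)
= 7 + 2 + 1 + 1
= 11.

11


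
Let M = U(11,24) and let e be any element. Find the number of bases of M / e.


Contracting e from U(11,24) gives U(10,23).
Bases of U(10,23) = C(23,10) = 1144066.

1144066


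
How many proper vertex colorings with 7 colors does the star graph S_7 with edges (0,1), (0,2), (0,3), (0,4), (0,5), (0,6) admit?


P(tree, k) = k * (k-1)^(6) for any tree on 7 vertices.
P(7) = 7 * 6^6 = 7 * 46656 = 326592.

326592


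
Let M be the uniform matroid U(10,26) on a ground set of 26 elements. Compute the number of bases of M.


Bases of U(10,26) are all 10-element subsets of the 26-element ground set.
Number of bases = C(26,10).
(26 choose 10) = 5311735.

5311735


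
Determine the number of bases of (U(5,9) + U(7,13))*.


(M1+M2)* = M1* + M2*.
M1* = U(4,9), bases: C(9,4) = 126.
M2* = U(6,13), bases: C(13,6) = 1716.
|B(M*)| = 126 * 1716 = 216216.

216216


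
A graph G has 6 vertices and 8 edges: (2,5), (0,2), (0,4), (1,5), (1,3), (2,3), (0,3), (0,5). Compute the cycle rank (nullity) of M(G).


Cycle rank (nullity) = |E| - r(M) = |E| - (|V| - c).
|E| = 8, |V| = 6, c = 1.
Nullity = 8 - (6 - 1) = 8 - 5 = 3.

3


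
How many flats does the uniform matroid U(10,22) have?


Flats of U(10,22): every subset of size < 10 is a flat, plus E itself.
Count = (22 choose 0) + (22 choose 1) + (22 choose 2) + (22 choose 3) + (22 choose 4) + (22 choose 5) + (22 choose 6) + (22 choose 7) + (22 choose 8) + (22 choose 9) + 1
     = 1 + 22 + 231 + 1540 + 7315 + 26334 + 74613 + 170544 + 319770 + 497420 + 1
     = 1097791.

1097791


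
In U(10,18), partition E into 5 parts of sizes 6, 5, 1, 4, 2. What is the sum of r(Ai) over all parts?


r(Ai) = min(|Ai|, 10) for each part.
Sum = min(6,10) + min(5,10) + min(1,10) + min(4,10) + min(2,10)
    = 6 + 5 + 1 + 4 + 2
    = 18.

18


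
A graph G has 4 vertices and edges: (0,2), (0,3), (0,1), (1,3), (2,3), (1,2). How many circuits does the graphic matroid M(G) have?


A circuit in a graphic matroid = edge set of a simple cycle.
G has 4 vertices and 6 edges.
Enumerating all minimal edge subsets forming cycles...
Total circuits found: 7.

7


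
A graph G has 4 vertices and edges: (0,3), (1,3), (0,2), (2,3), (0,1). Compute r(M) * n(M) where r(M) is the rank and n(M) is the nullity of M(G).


r(M) = |V| - c = 4 - 1 = 3.
nullity = |E| - r(M) = 5 - 3 = 2.
Product = 3 * 2 = 6.

6


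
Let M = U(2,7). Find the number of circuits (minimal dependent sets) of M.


In U(2,7), circuits are the (3)-element subsets.
Any set of 3 elements is dependent, and removing any one element gives
an independent set of size 2, so it is a minimal dependent set.
Number of circuits = (7 choose 3) = 35.

35


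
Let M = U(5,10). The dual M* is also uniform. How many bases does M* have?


The dual of U(r,n) is U(n-r, n) = U(5,10).
Bases of U(5,10) are all (5)-element subsets.
|B(M*)| = C(10,5) = 10! / (5! * 5!) = 252.

252


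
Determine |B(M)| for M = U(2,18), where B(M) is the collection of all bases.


Bases of U(2,18) are all 2-element subsets of the 18-element ground set.
Number of bases = C(18,2).
C(18,2) = (18 * 17) / (1 * 2) = 153.

153


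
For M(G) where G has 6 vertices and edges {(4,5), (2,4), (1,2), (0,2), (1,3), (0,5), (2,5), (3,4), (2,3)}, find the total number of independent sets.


An independent set in a graphic matroid is an acyclic edge subset.
G has 6 vertices and 9 edges.
Enumerate all 2^9 = 512 subsets, checking for acyclicity.
Total independent sets = 280.

280


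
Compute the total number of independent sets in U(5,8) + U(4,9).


For a direct sum, |I(M1+M2)| = |I(M1)| * |I(M2)|.
|I(U(5,8))| = sum C(8,k) for k=0..5 = 219.
|I(U(4,9))| = sum C(9,k) for k=0..4 = 256.
Total = 219 * 256 = 56064.

56064


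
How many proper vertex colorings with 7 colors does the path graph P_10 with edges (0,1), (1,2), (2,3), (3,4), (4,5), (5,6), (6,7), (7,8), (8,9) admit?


P(P_10, k) = k * (k-1)^(9).
P(7) = 7 * 6^9 = 7 * 10077696 = 70543872.

70543872


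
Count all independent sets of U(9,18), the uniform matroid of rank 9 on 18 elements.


Independent sets of U(9,18) are all subsets of size <= 9.
Count = (18 choose 0) + (18 choose 1) + (18 choose 2) + (18 choose 3) + (18 choose 4) + (18 choose 5) + (18 choose 6) + (18 choose 7) + (18 choose 8) + (18 choose 9)
     = 1 + 18 + 153 + 816 + 3060 + 8568 + 18564 + 31824 + 43758 + 48620
     = 155382.

155382


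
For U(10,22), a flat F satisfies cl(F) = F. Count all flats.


Flats of U(10,22): every subset of size < 10 is a flat, plus E itself.
Count = C(22,0) + C(22,1) + C(22,2) + C(22,3) + C(22,4) + C(22,5) + C(22,6) + C(22,7) + C(22,8) + C(22,9) + 1
     = 1 + 22 + 231 + 1540 + 7315 + 26334 + 74613 + 170544 + 319770 + 497420 + 1
     = 1097791.

1097791


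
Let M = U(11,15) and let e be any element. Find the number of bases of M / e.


Contracting e from U(11,15) gives U(10,14).
Bases of U(10,14) = (14 choose 10) = 1001.

1001


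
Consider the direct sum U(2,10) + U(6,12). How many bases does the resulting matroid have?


Bases of a direct sum M1 + M2: |B| = |B(M1)| * |B(M2)|.
|B(U(2,10))| = C(10,2) = 45.
|B(U(6,12))| = C(12,6) = 924.
Total bases = 45 * 924 = 41580.

41580


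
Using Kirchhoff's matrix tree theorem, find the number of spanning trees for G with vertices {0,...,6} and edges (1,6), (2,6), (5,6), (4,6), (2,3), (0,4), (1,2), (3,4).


By Kirchhoff's matrix tree theorem, the number of spanning trees equals
the determinant of any cofactor of the Laplacian matrix L.
G has 7 vertices and 8 edges.
Computing the (6 x 6) cofactor determinant gives 11.

11


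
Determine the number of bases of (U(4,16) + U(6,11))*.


(M1+M2)* = M1* + M2*.
M1* = U(12,16), bases: C(16,12) = 1820.
M2* = U(5,11), bases: C(11,5) = 462.
|B(M*)| = 1820 * 462 = 840840.

840840


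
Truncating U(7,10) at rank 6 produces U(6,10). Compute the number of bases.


Truncating U(7,10) to rank 6 gives U(6,10).
Bases of U(6,10) are all 6-element subsets of 10 elements.
Number of bases = C(10,6) = 10! / (6! * 4!) = 210.

210


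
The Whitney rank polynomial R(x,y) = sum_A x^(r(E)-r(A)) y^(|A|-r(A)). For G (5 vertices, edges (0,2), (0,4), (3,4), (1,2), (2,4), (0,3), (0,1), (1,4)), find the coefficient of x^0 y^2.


R(x,y) = sum over A in 2^E of x^(r(E)-r(A)) * y^(|A|-r(A)).
G has 5 vertices, 8 edges. r(E) = 4.
Enumerate all 2^8 = 256 subsets.
Count subsets with r(E)-r(A)=0 and |A|-r(A)=2: 27.

27


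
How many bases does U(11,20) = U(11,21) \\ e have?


Deleting e from U(11,21) gives U(11,20) since n > r.
Bases of U(11,20) = C(20,11) = 167960.

167960


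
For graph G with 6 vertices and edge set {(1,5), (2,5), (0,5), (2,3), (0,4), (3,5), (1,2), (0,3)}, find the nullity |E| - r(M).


Cycle rank (nullity) = |E| - r(M) = |E| - (|V| - c).
|E| = 8, |V| = 6, c = 1.
Nullity = 8 - (6 - 1) = 8 - 5 = 3.

3


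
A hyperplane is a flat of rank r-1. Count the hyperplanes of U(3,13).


Hyperplanes of U(3,13) are flats of rank 2.
In a uniform matroid, these are exactly the (2)-element subsets.
Count = C(13,2) = (13 * 12) / (1 * 2) = 78.

78


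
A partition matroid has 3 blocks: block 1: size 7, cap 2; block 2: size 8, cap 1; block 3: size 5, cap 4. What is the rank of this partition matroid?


Rank of a partition matroid = sum of min(|Si|, ci) for each block.
= min(7,2) + min(8,1) + min(5,4)
= 2 + 1 + 4
= 7.

7


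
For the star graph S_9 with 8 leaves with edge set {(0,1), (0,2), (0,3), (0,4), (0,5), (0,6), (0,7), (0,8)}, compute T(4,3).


A star on 9 vertices is a tree with 8 edges.
T(x,y) = x^(8) for any tree.
T(4,3) = 4^8 = 65536.

65536


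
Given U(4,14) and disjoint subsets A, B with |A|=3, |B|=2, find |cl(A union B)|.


|A union B| = 3 + 2 = 5 (disjoint).
In U(4,14), cl(S) = S if |S| < 4, else cl(S) = E.
Since 5 >= 4, cl(A union B) = E.
|cl(A union B)| = 14.

14


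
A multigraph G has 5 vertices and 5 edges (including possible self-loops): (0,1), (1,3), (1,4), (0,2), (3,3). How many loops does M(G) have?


In a graphic matroid, a loop is a self-loop edge (u,u) with rank 0.
Examining all 5 edges for self-loops...
Self-loops found: (3,3)
Number of loops = 1.

1


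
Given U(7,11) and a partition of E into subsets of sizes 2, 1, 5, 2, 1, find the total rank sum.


r(Ai) = min(|Ai|, 7) for each part.
Sum = min(2,7) + min(1,7) + min(5,7) + min(2,7) + min(1,7)
    = 2 + 1 + 5 + 2 + 1
    = 11.

11


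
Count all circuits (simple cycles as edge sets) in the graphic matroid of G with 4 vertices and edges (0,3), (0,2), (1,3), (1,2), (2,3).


A circuit in a graphic matroid = edge set of a simple cycle.
G has 4 vertices and 5 edges.
Enumerating all minimal edge subsets forming cycles...
Total circuits found: 3.

3


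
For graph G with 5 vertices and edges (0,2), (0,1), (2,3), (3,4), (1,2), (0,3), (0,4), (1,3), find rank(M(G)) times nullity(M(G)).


r(M) = |V| - c = 5 - 1 = 4.
nullity = |E| - r(M) = 8 - 4 = 4.
Product = 4 * 4 = 16.

16


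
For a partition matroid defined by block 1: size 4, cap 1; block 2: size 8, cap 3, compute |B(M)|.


A basis picks exactly ci elements from block i.
Number of bases = product of C(|Si|, ci).
= C(4,1) * C(8,3)
= 4 * 56
= 224.

224


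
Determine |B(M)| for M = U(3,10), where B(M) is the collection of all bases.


Bases of U(3,10) are all 3-element subsets of the 10-element ground set.
Number of bases = C(10,3).
(10 choose 3) = 120.

120


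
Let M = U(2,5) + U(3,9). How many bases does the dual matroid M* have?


(M1+M2)* = M1* + M2*.
M1* = U(3,5), bases: C(5,3) = 10.
M2* = U(6,9), bases: C(9,6) = 84.
|B(M*)| = 10 * 84 = 840.

840


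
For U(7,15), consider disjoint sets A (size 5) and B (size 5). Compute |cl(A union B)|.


|A union B| = 5 + 5 = 10 (disjoint).
In U(7,15), cl(S) = S if |S| < 7, else cl(S) = E.
Since 10 >= 7, cl(A union B) = E.
|cl(A union B)| = 15.

15


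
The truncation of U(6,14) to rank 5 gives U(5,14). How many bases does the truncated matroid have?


Truncating U(6,14) to rank 5 gives U(5,14).
Bases of U(5,14) are all 5-element subsets of 14 elements.
Number of bases = C(14,5) = 2002.

2002


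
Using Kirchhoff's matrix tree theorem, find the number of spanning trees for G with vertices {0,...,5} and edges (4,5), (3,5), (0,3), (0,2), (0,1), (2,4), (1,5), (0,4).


By Kirchhoff's matrix tree theorem, the number of spanning trees equals
the determinant of any cofactor of the Laplacian matrix L.
G has 6 vertices and 8 edges.
Computing the (5 x 5) cofactor determinant gives 32.

32


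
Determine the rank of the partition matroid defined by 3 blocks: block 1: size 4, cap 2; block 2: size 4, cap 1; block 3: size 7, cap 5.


Rank of a partition matroid = sum of min(|Si|, ci) for each block.
= min(4,2) + min(4,1) + min(7,5)
= 2 + 1 + 5
= 8.

8


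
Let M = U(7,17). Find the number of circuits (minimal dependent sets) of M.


In U(7,17), circuits are the (8)-element subsets.
Any set of 8 elements is dependent, and removing any one element gives
an independent set of size 7, so it is a minimal dependent set.
Number of circuits = C(17,8) = 24310.

24310


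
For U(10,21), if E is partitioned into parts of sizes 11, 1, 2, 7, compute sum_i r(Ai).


r(Ai) = min(|Ai|, 10) for each part.
Sum = min(11,10) + min(1,10) + min(2,10) + min(7,10)
    = 10 + 1 + 2 + 7
    = 20.

20


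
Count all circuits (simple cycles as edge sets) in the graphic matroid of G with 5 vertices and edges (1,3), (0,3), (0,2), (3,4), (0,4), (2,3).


A circuit in a graphic matroid = edge set of a simple cycle.
G has 5 vertices and 6 edges.
Enumerating all minimal edge subsets forming cycles...
Total circuits found: 3.

3


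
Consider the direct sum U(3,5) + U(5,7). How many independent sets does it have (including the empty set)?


For a direct sum, |I(M1+M2)| = |I(M1)| * |I(M2)|.
|I(U(3,5))| = sum C(5,k) for k=0..3 = 26.
|I(U(5,7))| = sum C(7,k) for k=0..5 = 120.
Total = 26 * 120 = 3120.

3120


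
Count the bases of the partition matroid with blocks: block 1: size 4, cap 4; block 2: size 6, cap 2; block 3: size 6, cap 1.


A basis picks exactly ci elements from block i.
Number of bases = product of C(|Si|, ci).
= C(4,4) * C(6,2) * C(6,1)
= 1 * 15 * 6
= 90.

90


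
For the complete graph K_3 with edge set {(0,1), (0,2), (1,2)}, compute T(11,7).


T(K_3; x,y) = x^2 + x + y.
T(11,7) = 121 + 11 + 7 = 139.

139


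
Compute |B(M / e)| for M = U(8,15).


Contracting e from U(8,15) gives U(7,14).
Bases of U(7,14) = C(14,7) = 3432.

3432


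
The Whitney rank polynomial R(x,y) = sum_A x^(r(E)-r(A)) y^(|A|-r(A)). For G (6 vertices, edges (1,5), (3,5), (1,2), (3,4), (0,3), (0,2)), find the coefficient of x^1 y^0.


R(x,y) = sum over A in 2^E of x^(r(E)-r(A)) * y^(|A|-r(A)).
G has 6 vertices, 6 edges. r(E) = 5.
Enumerate all 2^6 = 64 subsets.
Count subsets with r(E)-r(A)=1 and |A|-r(A)=0: 15.

15


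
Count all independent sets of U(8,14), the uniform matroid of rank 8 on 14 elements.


Independent sets of U(8,14) are all subsets of size <= 8.
Count = C(14,0) + C(14,1) + C(14,2) + C(14,3) + C(14,4) + C(14,5) + C(14,6) + C(14,7) + C(14,8)
     = 1 + 14 + 91 + 364 + 1001 + 2002 + 3003 + 3432 + 3003
     = 12911.

12911


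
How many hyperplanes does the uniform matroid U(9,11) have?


Hyperplanes of U(9,11) are flats of rank 8.
In a uniform matroid, these are exactly the (8)-element subsets.
Count = C(11,8) = 11! / (8! * 3!) = 165.

165


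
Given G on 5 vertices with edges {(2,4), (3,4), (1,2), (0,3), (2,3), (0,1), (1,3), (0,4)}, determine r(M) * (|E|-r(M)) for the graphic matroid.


r(M) = |V| - c = 5 - 1 = 4.
nullity = |E| - r(M) = 8 - 4 = 4.
Product = 4 * 4 = 16.

16


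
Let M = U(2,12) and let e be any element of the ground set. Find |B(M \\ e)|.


Deleting e from U(2,12) gives U(2,11) since n > r.
Bases of U(2,11) = C(11,2) = 11! / (2! * 9!) = 55.

55


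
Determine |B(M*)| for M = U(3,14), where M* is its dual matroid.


The dual of U(r,n) is U(n-r, n) = U(11,14).
Bases of U(11,14) are all (11)-element subsets.
|B(M*)| = C(14,11) = 14! / (11! * 3!) = 364.

364


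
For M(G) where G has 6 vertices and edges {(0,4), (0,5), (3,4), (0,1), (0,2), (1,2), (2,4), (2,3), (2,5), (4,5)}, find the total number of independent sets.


An independent set in a graphic matroid is an acyclic edge subset.
G has 6 vertices and 10 edges.
Enumerate all 2^10 = 1024 subsets, checking for acyclicity.
Total independent sets = 430.

430


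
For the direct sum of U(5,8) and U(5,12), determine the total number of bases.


Bases of a direct sum M1 + M2: |B| = |B(M1)| * |B(M2)|.
|B(U(5,8))| = C(8,5) = 56.
|B(U(5,12))| = C(12,5) = 792.
Total bases = 56 * 792 = 44352.

44352


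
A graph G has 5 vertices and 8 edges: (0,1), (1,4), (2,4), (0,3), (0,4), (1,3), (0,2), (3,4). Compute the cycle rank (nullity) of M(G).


Cycle rank (nullity) = |E| - r(M) = |E| - (|V| - c).
|E| = 8, |V| = 5, c = 1.
Nullity = 8 - (5 - 1) = 8 - 4 = 4.

4


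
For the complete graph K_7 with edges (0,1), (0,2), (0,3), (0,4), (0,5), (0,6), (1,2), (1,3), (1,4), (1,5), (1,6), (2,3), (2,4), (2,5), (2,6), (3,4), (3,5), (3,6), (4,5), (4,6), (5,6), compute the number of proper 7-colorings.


P(K_7, k) = k(k-1)(k-2)...(k-6).
P(7) = (7) * (6) * (5) * (4) * (3) * (2) * (1) = 5040.

5040


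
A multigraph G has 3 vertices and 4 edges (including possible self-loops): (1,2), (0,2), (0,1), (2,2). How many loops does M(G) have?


In a graphic matroid, a loop is a self-loop edge (u,u) with rank 0.
Examining all 4 edges for self-loops...
Self-loops found: (2,2)
Number of loops = 1.

1


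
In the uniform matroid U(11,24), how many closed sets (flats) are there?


Flats of U(11,24): every subset of size < 11 is a flat, plus E itself.
Count = C(24,0) + C(24,1) + C(24,2) + C(24,3) + C(24,4) + C(24,5) + C(24,6) + C(24,7) + C(24,8) + C(24,9) + C(24,10) + 1
     = 1 + 24 + 276 + 2024 + 10626 + 42504 + 134596 + 346104 + 735471 + 1307504 + 1961256 + 1
     = 4540387.

4540387


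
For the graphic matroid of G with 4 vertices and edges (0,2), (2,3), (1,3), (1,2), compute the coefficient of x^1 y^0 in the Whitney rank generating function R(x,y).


R(x,y) = sum over A in 2^E of x^(r(E)-r(A)) * y^(|A|-r(A)).
G has 4 vertices, 4 edges. r(E) = 3.
Enumerate all 2^4 = 16 subsets.
Count subsets with r(E)-r(A)=1 and |A|-r(A)=0: 6.

6


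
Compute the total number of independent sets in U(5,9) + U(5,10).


For a direct sum, |I(M1+M2)| = |I(M1)| * |I(M2)|.
|I(U(5,9))| = sum C(9,k) for k=0..5 = 382.
|I(U(5,10))| = sum C(10,k) for k=0..5 = 638.
Total = 382 * 638 = 243716.

243716


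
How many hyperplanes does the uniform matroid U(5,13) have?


Hyperplanes of U(5,13) are flats of rank 4.
In a uniform matroid, these are exactly the (4)-element subsets.
Count = C(13,4) = 13! / (4! * 9!) = 715.

715


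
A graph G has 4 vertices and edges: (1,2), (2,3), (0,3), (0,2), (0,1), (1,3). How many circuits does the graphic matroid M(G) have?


A circuit in a graphic matroid = edge set of a simple cycle.
G has 4 vertices and 6 edges.
Enumerating all minimal edge subsets forming cycles...
Total circuits found: 7.

7


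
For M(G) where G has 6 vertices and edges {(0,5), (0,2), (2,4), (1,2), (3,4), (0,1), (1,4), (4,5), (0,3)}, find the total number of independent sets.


An independent set in a graphic matroid is an acyclic edge subset.
G has 6 vertices and 9 edges.
Enumerate all 2^9 = 512 subsets, checking for acyclicity.
Total independent sets = 300.

300


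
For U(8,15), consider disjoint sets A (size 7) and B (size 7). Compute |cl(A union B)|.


|A union B| = 7 + 7 = 14 (disjoint).
In U(8,15), cl(S) = S if |S| < 8, else cl(S) = E.
Since 14 >= 8, cl(A union B) = E.
|cl(A union B)| = 15.

15


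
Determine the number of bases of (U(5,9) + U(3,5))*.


(M1+M2)* = M1* + M2*.
M1* = U(4,9), bases: C(9,4) = 126.
M2* = U(2,5), bases: C(5,2) = 10.
|B(M*)| = 126 * 10 = 1260.

1260


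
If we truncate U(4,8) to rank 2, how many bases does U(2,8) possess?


Truncating U(4,8) to rank 2 gives U(2,8).
Bases of U(2,8) are all 2-element subsets of 8 elements.
Number of bases = C(8,2) = (8 * 7) / (1 * 2) = 28.

28


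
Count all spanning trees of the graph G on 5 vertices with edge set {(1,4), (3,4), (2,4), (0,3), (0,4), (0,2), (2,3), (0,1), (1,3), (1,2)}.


By Kirchhoff's matrix tree theorem, the number of spanning trees equals
the determinant of any cofactor of the Laplacian matrix L.
G has 5 vertices and 10 edges.
Computing the (4 x 4) cofactor determinant gives 125.

125


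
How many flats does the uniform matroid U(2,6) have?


Flats of U(2,6): every subset of size < 2 is a flat, plus E itself.
Count = (6 choose 0) + (6 choose 1) + 1
     = 1 + 6 + 1
     = 8.

8


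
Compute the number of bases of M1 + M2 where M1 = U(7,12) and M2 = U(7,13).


Bases of a direct sum M1 + M2: |B| = |B(M1)| * |B(M2)|.
|B(U(7,12))| = C(12,7) = 792.
|B(U(7,13))| = C(13,7) = 1716.
Total bases = 792 * 1716 = 1359072.

1359072


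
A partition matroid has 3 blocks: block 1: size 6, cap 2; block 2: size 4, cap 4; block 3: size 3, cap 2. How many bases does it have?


A basis picks exactly ci elements from block i.
Number of bases = product of C(|Si|, ci).
= C(6,2) * C(4,4) * C(3,2)
= 15 * 1 * 3
= 45.

45


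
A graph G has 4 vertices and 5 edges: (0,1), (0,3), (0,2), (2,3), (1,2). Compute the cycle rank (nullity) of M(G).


Cycle rank (nullity) = |E| - r(M) = |E| - (|V| - c).
|E| = 5, |V| = 4, c = 1.
Nullity = 5 - (4 - 1) = 5 - 3 = 2.

2


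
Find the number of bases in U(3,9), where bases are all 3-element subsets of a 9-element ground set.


Bases of U(3,9) are all 3-element subsets of the 9-element ground set.
Number of bases = C(9,3).
(9 choose 3) = 84.

84


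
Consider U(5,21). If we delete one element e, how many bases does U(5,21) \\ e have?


Deleting e from U(5,21) gives U(5,20) since n > r.
Bases of U(5,20) = C(20,5) = 20! / (5! * 15!) = 15504.

15504


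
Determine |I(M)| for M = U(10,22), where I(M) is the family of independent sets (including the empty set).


Independent sets of U(10,22) are all subsets of size <= 10.
Count = (22 choose 0) + (22 choose 1) + (22 choose 2) + (22 choose 3) + (22 choose 4) + (22 choose 5) + (22 choose 6) + (22 choose 7) + (22 choose 8) + (22 choose 9) + (22 choose 10)
     = 1 + 22 + 231 + 1540 + 7315 + 26334 + 74613 + 170544 + 319770 + 497420 + 646646
     = 1744436.

1744436


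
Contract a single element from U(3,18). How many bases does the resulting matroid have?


Contracting e from U(3,18) gives U(2,17).
Bases of U(2,17) = (17 choose 2) = 136.

136


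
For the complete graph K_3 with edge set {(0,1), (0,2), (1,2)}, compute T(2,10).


T(K_3; x,y) = x^2 + x + y.
T(2,10) = 4 + 2 + 10 = 16.

16


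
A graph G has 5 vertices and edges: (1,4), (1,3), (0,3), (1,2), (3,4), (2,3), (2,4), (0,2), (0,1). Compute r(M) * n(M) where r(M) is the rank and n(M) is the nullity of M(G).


r(M) = |V| - c = 5 - 1 = 4.
nullity = |E| - r(M) = 9 - 4 = 5.
Product = 4 * 5 = 20.

20


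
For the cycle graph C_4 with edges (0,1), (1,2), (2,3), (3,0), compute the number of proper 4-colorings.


P(C_4, k) = (k-1)^4 + (-1)^4*(k-1).
P(4) = (3)^4 + 3
= 81 + 3 = 84.

84
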